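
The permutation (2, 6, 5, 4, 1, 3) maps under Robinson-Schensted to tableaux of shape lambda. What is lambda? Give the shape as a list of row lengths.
RSK row insertion gives P = [[1, 3], [2, 4], [5], [6]], which has shape [2, 2, 1, 1].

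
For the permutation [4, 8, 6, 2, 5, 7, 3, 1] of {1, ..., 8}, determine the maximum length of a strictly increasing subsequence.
3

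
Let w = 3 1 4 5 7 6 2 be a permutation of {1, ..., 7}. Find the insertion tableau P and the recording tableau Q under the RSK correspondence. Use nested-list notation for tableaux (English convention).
Insert each entry of the permutation into P by Schensted row insertion, recording in Q the position of each new cell.

Insert 3: appended to row 1. P = [[3]].
Insert 1: 1 bumps 3 from row 1; 3 starts row 2. P = [[1], [3]].
Insert 4: appended to row 1. P = [[1, 4], [3]].
Insert 5: appended to row 1. P = [[1, 4, 5], [3]].
Insert 7: appended to row 1. P = [[1, 4, 5, 7], [3]].
Insert 6: 6 bumps 7 from row 1; 7 appends to row 2. P = [[1, 4, 5, 6], [3, 7]].
Insert 2: 2 bumps 4 from row 1; 4 bumps 7 from row 2; 7 starts row 3. P = [[1, 2, 5, 6], [3, 4], [7]].

So P = [[1, 2, 5, 6], [3, 4], [7]], Q = [[1, 3, 4, 5], [2, 6], [7]].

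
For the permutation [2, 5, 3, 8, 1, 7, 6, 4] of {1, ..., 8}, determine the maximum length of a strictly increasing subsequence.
3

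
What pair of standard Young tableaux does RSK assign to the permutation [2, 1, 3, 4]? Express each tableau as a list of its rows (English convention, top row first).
Insert each entry of the permutation into P by Schensted row insertion, recording in Q the position of each new cell.

Insert 2: appended to row 1. P = [[2]], Q = [[1]].
Insert 1: 1 bumps 2 from row 1; 2 starts row 2. P = [[1], [2]], Q = [[1], [2]].
Insert 3: appended to row 1. P = [[1, 3], [2]], Q = [[1, 3], [2]].
Insert 4: appended to row 1. P = [[1, 3, 4], [2]], Q = [[1, 3, 4], [2]].

So P = [[1, 3, 4], [2]], Q = [[1, 3, 4], [2]].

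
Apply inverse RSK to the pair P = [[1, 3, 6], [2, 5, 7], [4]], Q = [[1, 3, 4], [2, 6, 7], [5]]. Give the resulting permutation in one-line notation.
4 2 5 7 1 3 6

Reverse the RSK construction: for i from n down to 1, find the cell of Q containing i, remove the entry at that cell from P, and reverse-bump it up through P; the value ejected from row 1 is w(i).

Step i=7: Q has 7 at row 2, column 3; remove 7 from row 2 of P and reverse-bump: 7 enters row 1 and ejects 6. So w(7) = 6. P is now [[1, 3, 7], [2, 5], [4]].
Step i=6: Q has 6 at row 2, column 2; remove 5 from row 2 of P and reverse-bump: 5 enters row 1 and ejects 3. So w(6) = 3. P is now [[1, 5, 7], [2], [4]].
Step i=5: Q has 5 at row 3, column 1; remove 4 from row 3 of P and reverse-bump: 4 enters row 2 and ejects 2; 2 enters row 1 and ejects 1. So w(5) = 1. P is now [[2, 5, 7], [4]].
Step i=4: Q has 4 at row 1, column 3; remove that cell from P, ejecting 7. So w(4) = 7. P is now [[2, 5], [4]].
Step i=3: Q has 3 at row 1, column 2; remove that cell from P, ejecting 5. So w(3) = 5. P is now [[2], [4]].
Step i=2: Q has 2 at row 2, column 1; remove 4 from row 2 of P and reverse-bump: 4 enters row 1 and ejects 2. So w(2) = 2. P is now [[4]].
Step i=1: Q has 1 at row 1, column 1; remove that cell from P, ejecting 4. So w(1) = 4. P is now [].

So w = 4 2 5 7 1 3 6.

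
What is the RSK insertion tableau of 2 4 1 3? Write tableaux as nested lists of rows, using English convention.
Insert 2: appended to row 1. P = [[2]].
Insert 4: appended to row 1. P = [[2, 4]].
Insert 1: 1 bumps 2 from row 1; 2 starts row 2. P = [[1, 4], [2]].
Insert 3: 3 bumps 4 from row 1; 4 appends to row 2. P = [[1, 3], [2, 4]].

So P = [[1, 3], [2, 4]].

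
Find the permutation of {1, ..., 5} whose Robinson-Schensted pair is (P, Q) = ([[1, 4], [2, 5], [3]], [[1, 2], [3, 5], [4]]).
Reverse the RSK construction: for i from n down to 1, find the cell of Q containing i, remove the entry at that cell from P, and reverse-bump it up through P; the value ejected from row 1 is w(i).

Step i=5: Q has 5 at row 2, column 2; remove 5 from row 2 of P and reverse-bump: 5 enters row 1 and ejects 4. So w(5) = 4. P is now [[1, 5], [2], [3]].
Step i=4: Q has 4 at row 3, column 1; remove 3 from row 3 of P and reverse-bump: 3 enters row 2 and ejects 2; 2 enters row 1 and ejects 1. So w(4) = 1. P is now [[2, 5], [3]].
Step i=3: Q has 3 at row 2, column 1; remove 3 from row 2 of P and reverse-bump: 3 enters row 1 and ejects 2. So w(3) = 2. P is now [[3, 5]].
Step i=2: Q has 2 at row 1, column 2; remove that cell from P, ejecting 5. So w(2) = 5. P is now [[3]].
Step i=1: Q has 1 at row 1, column 1; remove that cell from P, ejecting 3. So w(1) = 3. P is now [].

So w = 3 5 2 1 4.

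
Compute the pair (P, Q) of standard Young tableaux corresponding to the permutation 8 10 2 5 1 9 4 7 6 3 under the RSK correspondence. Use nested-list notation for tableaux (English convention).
P = [[1, 3, 6], [2, 4, 7], [5, 9], [8], [10]], Q = [[1, 2, 6], [3, 4, 8], [5, 7], [9], [10]]

Insert each entry of the permutation into P by Schensted row insertion, recording in Q the position of each new cell.

After inserting 8: P = [[8]].
After inserting 10: P = [[8, 10]].
After inserting 2: P = [[2, 10], [8]].
After inserting 5: P = [[2, 5], [8, 10]].
After inserting 1: P = [[1, 5], [2, 10], [8]].
After inserting 9: P = [[1, 5, 9], [2, 10], [8]].
After inserting 4: P = [[1, 4, 9], [2, 5], [8, 10]].
After inserting 7: P = [[1, 4, 7], [2, 5, 9], [8, 10]].
After inserting 6: P = [[1, 4, 6], [2, 5, 7], [8, 9], [10]].
After inserting 3: P = [[1, 3, 6], [2, 4, 7], [5, 9], [8], [10]].

So P = [[1, 3, 6], [2, 4, 7], [5, 9], [8], [10]], Q = [[1, 2, 6], [3, 4, 8], [5, 7], [9], [10]].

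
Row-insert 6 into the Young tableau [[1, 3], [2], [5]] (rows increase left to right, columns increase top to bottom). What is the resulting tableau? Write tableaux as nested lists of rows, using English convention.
[[1, 3, 6], [2], [5]]

6 is larger than every entry of row 1, so it is appended to row 1. The new tableau is [[1, 3, 6], [2], [5]].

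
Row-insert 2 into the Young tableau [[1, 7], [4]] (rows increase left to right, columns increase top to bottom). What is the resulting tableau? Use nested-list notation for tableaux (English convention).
In row 1, 2 replaces 7 (the leftmost entry greater than 2); 7 is bumped to row 2. 7 is appended to row 2. The new tableau is [[1, 2], [4, 7]].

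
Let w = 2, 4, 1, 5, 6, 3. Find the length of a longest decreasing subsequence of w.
2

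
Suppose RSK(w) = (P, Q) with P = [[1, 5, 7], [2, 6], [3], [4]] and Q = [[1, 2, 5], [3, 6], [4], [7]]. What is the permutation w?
Reverse RSK: for i = n, n-1, ..., 1, locate i in Q, remove the corresponding corner cell from P, and reverse-bump its entry up through P; the value ejected from row 1 is w(i).

So w = 4 6 3 2 7 5 1.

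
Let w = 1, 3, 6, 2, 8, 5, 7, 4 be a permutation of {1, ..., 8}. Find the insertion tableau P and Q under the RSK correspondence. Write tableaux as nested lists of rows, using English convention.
P = [[1, 2, 4, 7], [3, 5, 8], [6]], Q = [[1, 2, 3, 5], [4, 6, 7], [8]]

Insert each entry of the permutation into P by Schensted row insertion, recording in Q the position of each new cell.

Insert 1: appended to row 1. P = [[1]], Q = [[1]].
Insert 3: appended to row 1. P = [[1, 3]], Q = [[1, 2]].
Insert 6: appended to row 1. P = [[1, 3, 6]], Q = [[1, 2, 3]].
Insert 2: 2 bumps 3 from row 1; 3 starts row 2. P = [[1, 2, 6], [3]], Q = [[1, 2, 3], [4]].
Insert 8: appended to row 1. P = [[1, 2, 6, 8], [3]], Q = [[1, 2, 3, 5], [4]].
Insert 5: 5 bumps 6 from row 1; 6 appends to row 2. P = [[1, 2, 5, 8], [3, 6]], Q = [[1, 2, 3, 5], [4, 6]].
Insert 7: 7 bumps 8 from row 1; 8 appends to row 2. P = [[1, 2, 5, 7], [3, 6, 8]], Q = [[1, 2, 3, 5], [4, 6, 7]].
Insert 4: 4 bumps 5 from row 1; 5 bumps 6 from row 2; 6 starts row 3. P = [[1, 2, 4, 7], [3, 5, 8], [6]], Q = [[1, 2, 3, 5], [4, 6, 7], [8]].

So P = [[1, 2, 4, 7], [3, 5, 8], [6]], Q = [[1, 2, 3, 5], [4, 6, 7], [8]].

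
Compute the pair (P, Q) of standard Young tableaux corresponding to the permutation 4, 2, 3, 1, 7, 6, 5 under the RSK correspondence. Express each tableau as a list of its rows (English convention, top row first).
Insert each entry of the permutation into P by Schensted row insertion, recording in Q the position of each new cell.

After inserting 4: P = [[4]].
After inserting 2: P = [[2], [4]].
After inserting 3: P = [[2, 3], [4]].
After inserting 1: P = [[1, 3], [2], [4]].
After inserting 7: P = [[1, 3, 7], [2], [4]].
After inserting 6: P = [[1, 3, 6], [2, 7], [4]].
After inserting 5: P = [[1, 3, 5], [2, 6], [4, 7]].

So P = [[1, 3, 5], [2, 6], [4, 7]], Q = [[1, 3, 5], [2, 6], [4, 7]].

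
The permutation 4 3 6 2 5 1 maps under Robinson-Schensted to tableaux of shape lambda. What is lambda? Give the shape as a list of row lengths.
[2, 2, 1, 1]

Row-insert each entry into an empty tableau.

After inserting 4: P = [[4]].
After inserting 3: P = [[3], [4]].
After inserting 6: P = [[3, 6], [4]].
After inserting 2: P = [[2, 6], [3], [4]].
After inserting 5: P = [[2, 5], [3, 6], [4]].
After inserting 1: P = [[1, 5], [2, 6], [3], [4]].

The final insertion tableau P = [[1, 5], [2, 6], [3], [4]] has shape [2, 2, 1, 1].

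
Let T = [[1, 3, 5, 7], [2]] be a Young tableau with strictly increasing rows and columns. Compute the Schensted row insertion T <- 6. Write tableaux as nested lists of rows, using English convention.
[[1, 3, 5, 6], [2, 7]]

In row 1, 6 replaces 7 (the leftmost entry greater than 6); 7 is bumped to row 2. 7 is appended to row 2. The new tableau is [[1, 3, 5, 6], [2, 7]].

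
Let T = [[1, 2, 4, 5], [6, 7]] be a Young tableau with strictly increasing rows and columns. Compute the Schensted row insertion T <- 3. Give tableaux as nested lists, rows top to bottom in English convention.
[[1, 2, 3, 5], [4, 7], [6]]

In row 1, 3 replaces 4 (the leftmost entry greater than 3); 4 is bumped to row 2. In row 2, 4 replaces 6 (the leftmost entry greater than 4); 6 is bumped to row 3. 6 starts a new row 3. The new tableau is [[1, 2, 3, 5], [4, 7], [6]].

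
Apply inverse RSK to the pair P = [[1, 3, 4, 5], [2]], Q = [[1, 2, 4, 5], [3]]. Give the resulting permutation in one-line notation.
2 3 1 4 5

Reverse RSK: for i = n, n-1, ..., 1, locate i in Q, remove the corresponding corner cell from P, and reverse-bump its entry up through P; the value ejected from row 1 is w(i).

So w = 2 3 1 4 5.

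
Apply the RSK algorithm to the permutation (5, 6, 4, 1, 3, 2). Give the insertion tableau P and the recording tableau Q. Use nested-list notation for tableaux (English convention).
P = [[1, 2], [3, 6], [4], [5]], Q = [[1, 2], [3, 5], [4], [6]]

Insert each entry of the permutation into P by Schensted row insertion, recording in Q the position of each new cell.

Insert 5: appended to row 1. P = [[5]], Q = [[1]].
Insert 6: appended to row 1. P = [[5, 6]], Q = [[1, 2]].
Insert 4: 4 bumps 5 from row 1; 5 starts row 2. P = [[4, 6], [5]], Q = [[1, 2], [3]].
Insert 1: 1 bumps 4 from row 1; 4 bumps 5 from row 2; 5 starts row 3. P = [[1, 6], [4], [5]], Q = [[1, 2], [3], [4]].
Insert 3: 3 bumps 6 from row 1; 6 appends to row 2. P = [[1, 3], [4, 6], [5]], Q = [[1, 2], [3, 5], [4]].
Insert 2: 2 bumps 3 from row 1; 3 bumps 4 from row 2; 4 bumps 5 from row 3; 5 starts row 4. P = [[1, 2], [3, 6], [4], [5]], Q = [[1, 2], [3, 5], [4], [6]].

So P = [[1, 2], [3, 6], [4], [5]], Q = [[1, 2], [3, 5], [4], [6]].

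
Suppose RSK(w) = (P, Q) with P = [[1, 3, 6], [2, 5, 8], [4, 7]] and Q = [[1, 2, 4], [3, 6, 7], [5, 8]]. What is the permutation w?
Reverse the RSK construction: for i from n down to 1, find the cell of Q containing i, remove the entry at that cell from P, and reverse-bump it up through P; the value ejected from row 1 is w(i).

Step i=8: Q has 8 at row 3, column 2; remove 7 from row 3 of P and reverse-bump: 7 enters row 2 and ejects 5; 5 enters row 1 and ejects 3. So w(8) = 3. P is now [[1, 5, 6], [2, 7, 8], [4]].
Step i=7: Q has 7 at row 2, column 3; remove 8 from row 2 of P and reverse-bump: 8 enters row 1 and ejects 6. So w(7) = 6. P is now [[1, 5, 8], [2, 7], [4]].
Step i=6: Q has 6 at row 2, column 2; remove 7 from row 2 of P and reverse-bump: 7 enters row 1 and ejects 5. So w(6) = 5. P is now [[1, 7, 8], [2], [4]].
Step i=5: Q has 5 at row 3, column 1; remove 4 from row 3 of P and reverse-bump: 4 enters row 2 and ejects 2; 2 enters row 1 and ejects 1. So w(5) = 1. P is now [[2, 7, 8], [4]].
Step i=4: Q has 4 at row 1, column 3; remove that cell from P, ejecting 8. So w(4) = 8. P is now [[2, 7], [4]].
Step i=3: Q has 3 at row 2, column 1; remove 4 from row 2 of P and reverse-bump: 4 enters row 1 and ejects 2. So w(3) = 2. P is now [[4, 7]].
Step i=2: Q has 2 at row 1, column 2; remove that cell from P, ejecting 7. So w(2) = 7. P is now [[4]].
Step i=1: Q has 1 at row 1, column 1; remove that cell from P, ejecting 4. So w(1) = 4. P is now [].

So w = 4 7 2 8 1 5 6 3.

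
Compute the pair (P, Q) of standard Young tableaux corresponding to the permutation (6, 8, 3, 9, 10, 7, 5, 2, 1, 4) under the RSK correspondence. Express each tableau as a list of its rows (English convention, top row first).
P = [[1, 4, 9, 10], [2, 5], [3, 7], [6], [8]], Q = [[1, 2, 4, 5], [3, 6], [7, 10], [8], [9]]

Insert each entry of the permutation into P by Schensted row insertion, recording in Q the position of each new cell.

Insert 6: appended to row 1. P = [[6]], Q = [[1]].
Insert 8: appended to row 1. P = [[6, 8]], Q = [[1, 2]].
Insert 3: 3 bumps 6 from row 1; 6 starts row 2. P = [[3, 8], [6]], Q = [[1, 2], [3]].
Insert 9: appended to row 1. P = [[3, 8, 9], [6]], Q = [[1, 2, 4], [3]].
Insert 10: appended to row 1. P = [[3, 8, 9, 10], [6]], Q = [[1, 2, 4, 5], [3]].
Insert 7: 7 bumps 8 from row 1; 8 appends to row 2. P = [[3, 7, 9, 10], [6, 8]], Q = [[1, 2, 4, 5], [3, 6]].
Insert 5: 5 bumps 7 from row 1; 7 bumps 8 from row 2; 8 starts row 3. P = [[3, 5, 9, 10], [6, 7], [8]], Q = [[1, 2, 4, 5], [3, 6], [7]].
Insert 2: 2 bumps 3 from row 1; 3 bumps 6 from row 2; 6 bumps 8 from row 3; 8 starts row 4. P = [[2, 5, 9, 10], [3, 7], [6], [8]], Q = [[1, 2, 4, 5], [3, 6], [7], [8]].
Insert 1: 1 bumps 2 from row 1; 2 bumps 3 from row 2; 3 bumps 6 from row 3; 6 bumps 8 from row 4; 8 starts row 5. P = [[1, 5, 9, 10], [2, 7], [3], [6], [8]], Q = [[1, 2, 4, 5], [3, 6], [7], [8], [9]].
Insert 4: 4 bumps 5 from row 1; 5 bumps 7 from row 2; 7 appends to row 3. P = [[1, 4, 9, 10], [2, 5], [3, 7], [6], [8]], Q = [[1, 2, 4, 5], [3, 6], [7, 10], [8], [9]].

So P = [[1, 4, 9, 10], [2, 5], [3, 7], [6], [8]], Q = [[1, 2, 4, 5], [3, 6], [7, 10], [8], [9]].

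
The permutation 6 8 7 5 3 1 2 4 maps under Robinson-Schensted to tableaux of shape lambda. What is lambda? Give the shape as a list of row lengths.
Row-insert each entry into an empty tableau.

After inserting 6: P = [[6]].
After inserting 8: P = [[6, 8]].
After inserting 7: P = [[6, 7], [8]].
After inserting 5: P = [[5, 7], [6], [8]].
After inserting 3: P = [[3, 7], [5], [6], [8]].
After inserting 1: P = [[1, 7], [3], [5], [6], [8]].
After inserting 2: P = [[1, 2], [3, 7], [5], [6], [8]].
After inserting 4: P = [[1, 2, 4], [3, 7], [5], [6], [8]].

The final insertion tableau P = [[1, 2, 4], [3, 7], [5], [6], [8]] has shape [3, 2, 1, 1, 1].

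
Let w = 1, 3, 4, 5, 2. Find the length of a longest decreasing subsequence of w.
2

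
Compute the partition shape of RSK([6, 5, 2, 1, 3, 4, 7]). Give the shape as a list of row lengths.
[4, 1, 1, 1]

RSK row insertion gives P = [[1, 3, 4, 7], [2], [5], [6]], which has shape [4, 1, 1, 1].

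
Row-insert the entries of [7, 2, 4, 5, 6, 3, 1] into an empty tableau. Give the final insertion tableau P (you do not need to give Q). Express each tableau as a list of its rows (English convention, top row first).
Insert 7: appended to row 1. P = [[7]].
Insert 2: 2 bumps 7 from row 1; 7 starts row 2. P = [[2], [7]].
Insert 4: appended to row 1. P = [[2, 4], [7]].
Insert 5: appended to row 1. P = [[2, 4, 5], [7]].
Insert 6: appended to row 1. P = [[2, 4, 5, 6], [7]].
Insert 3: 3 bumps 4 from row 1; 4 bumps 7 from row 2; 7 starts row 3. P = [[2, 3, 5, 6], [4], [7]].
Insert 1: 1 bumps 2 from row 1; 2 bumps 4 from row 2; 4 bumps 7 from row 3; 7 starts row 4. P = [[1, 3, 5, 6], [2], [4], [7]].

So P = [[1, 3, 5, 6], [2], [4], [7]].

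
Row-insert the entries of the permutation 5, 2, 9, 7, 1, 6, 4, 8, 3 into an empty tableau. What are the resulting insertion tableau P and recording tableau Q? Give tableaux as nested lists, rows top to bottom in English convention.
P = [[1, 3, 8], [2, 4], [5, 6], [7], [9]], Q = [[1, 3, 8], [2, 4], [5, 6], [7], [9]]

Insert each entry of the permutation into P by Schensted row insertion, recording in Q the position of each new cell.

Insert 5: appended to row 1. P = [[5]].
Insert 2: 2 bumps 5 from row 1; 5 starts row 2. P = [[2], [5]].
Insert 9: appended to row 1. P = [[2, 9], [5]].
Insert 7: 7 bumps 9 from row 1; 9 appends to row 2. P = [[2, 7], [5, 9]].
Insert 1: 1 bumps 2 from row 1; 2 bumps 5 from row 2; 5 starts row 3. P = [[1, 7], [2, 9], [5]].
Insert 6: 6 bumps 7 from row 1; 7 bumps 9 from row 2; 9 appends to row 3. P = [[1, 6], [2, 7], [5, 9]].
Insert 4: 4 bumps 6 from row 1; 6 bumps 7 from row 2; 7 bumps 9 from row 3; 9 starts row 4. P = [[1, 4], [2, 6], [5, 7], [9]].
Insert 8: appended to row 1. P = [[1, 4, 8], [2, 6], [5, 7], [9]].
Insert 3: 3 bumps 4 from row 1; 4 bumps 6 from row 2; 6 bumps 7 from row 3; 7 bumps 9 from row 4; 9 starts row 5. P = [[1, 3, 8], [2, 4], [5, 6], [7], [9]].

So P = [[1, 3, 8], [2, 4], [5, 6], [7], [9]], Q = [[1, 3, 8], [2, 4], [5, 6], [7], [9]].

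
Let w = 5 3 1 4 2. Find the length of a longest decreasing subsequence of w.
3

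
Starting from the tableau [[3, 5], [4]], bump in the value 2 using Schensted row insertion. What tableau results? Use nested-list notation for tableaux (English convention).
In row 1, 2 replaces 3 (the leftmost entry greater than 2); 3 is bumped to row 2. In row 2, 3 replaces 4 (the leftmost entry greater than 3); 4 is bumped to row 3. 4 starts a new row 3. The new tableau is [[2, 5], [3], [4]].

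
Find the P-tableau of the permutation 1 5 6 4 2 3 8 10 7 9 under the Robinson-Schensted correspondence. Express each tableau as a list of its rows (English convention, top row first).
After inserting 1: P = [[1]].
After inserting 5: P = [[1, 5]].
After inserting 6: P = [[1, 5, 6]].
After inserting 4: P = [[1, 4, 6], [5]].
After inserting 2: P = [[1, 2, 6], [4], [5]].
After inserting 3: P = [[1, 2, 3], [4, 6], [5]].
After inserting 8: P = [[1, 2, 3, 8], [4, 6], [5]].
After inserting 10: P = [[1, 2, 3, 8, 10], [4, 6], [5]].
After inserting 7: P = [[1, 2, 3, 7, 10], [4, 6, 8], [5]].
After inserting 9: P = [[1, 2, 3, 7, 9], [4, 6, 8, 10], [5]].

So P = [[1, 2, 3, 7, 9], [4, 6, 8, 10], [5]].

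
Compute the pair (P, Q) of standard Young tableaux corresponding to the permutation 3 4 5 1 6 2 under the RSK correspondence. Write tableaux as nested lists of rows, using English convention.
P = [[1, 2, 5, 6], [3, 4]], Q = [[1, 2, 3, 5], [4, 6]]

Insert each entry of the permutation into P by Schensted row insertion, recording in Q the position of each new cell.

After inserting 3: P = [[3]].
After inserting 4: P = [[3, 4]].
After inserting 5: P = [[3, 4, 5]].
After inserting 1: P = [[1, 4, 5], [3]].
After inserting 6: P = [[1, 4, 5, 6], [3]].
After inserting 2: P = [[1, 2, 5, 6], [3, 4]].

So P = [[1, 2, 5, 6], [3, 4]], Q = [[1, 2, 3, 5], [4, 6]].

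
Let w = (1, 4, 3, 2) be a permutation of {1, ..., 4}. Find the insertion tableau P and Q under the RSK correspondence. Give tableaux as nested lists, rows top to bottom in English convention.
P = [[1, 2], [3], [4]], Q = [[1, 2], [3], [4]]

Insert each entry of the permutation into P by Schensted row insertion, recording in Q the position of each new cell.

Insert 1: appended to row 1. P = [[1]].
Insert 4: appended to row 1. P = [[1, 4]].
Insert 3: 3 bumps 4 from row 1; 4 starts row 2. P = [[1, 3], [4]].
Insert 2: 2 bumps 3 from row 1; 3 bumps 4 from row 2; 4 starts row 3. P = [[1, 2], [3], [4]].

So P = [[1, 2], [3], [4]], Q = [[1, 2], [3], [4]].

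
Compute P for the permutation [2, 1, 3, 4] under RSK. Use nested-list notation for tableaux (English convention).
Insert 2: appended to row 1. P = [[2]].
Insert 1: 1 bumps 2 from row 1; 2 starts row 2. P = [[1], [2]].
Insert 3: appended to row 1. P = [[1, 3], [2]].
Insert 4: appended to row 1. P = [[1, 3, 4], [2]].

So P = [[1, 3, 4], [2]].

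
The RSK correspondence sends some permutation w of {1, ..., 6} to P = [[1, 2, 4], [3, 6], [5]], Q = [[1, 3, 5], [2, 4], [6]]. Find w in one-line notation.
Reverse the RSK construction: for i from n down to 1, find the cell of Q containing i, remove the entry at that cell from P, and reverse-bump it up through P; the value ejected from row 1 is w(i).

Step i=6: Q has 6 at row 3, column 1; remove 5 from row 3 of P and reverse-bump: 5 enters row 2 and ejects 3; 3 enters row 1 and ejects 2. So w(6) = 2. P is now [[1, 3, 4], [5, 6]].
Step i=5: Q has 5 at row 1, column 3; remove that cell from P, ejecting 4. So w(5) = 4. P is now [[1, 3], [5, 6]].
Step i=4: Q has 4 at row 2, column 2; remove 6 from row 2 of P and reverse-bump: 6 enters row 1 and ejects 3. So w(4) = 3. P is now [[1, 6], [5]].
Step i=3: Q has 3 at row 1, column 2; remove that cell from P, ejecting 6. So w(3) = 6. P is now [[1], [5]].
Step i=2: Q has 2 at row 2, column 1; remove 5 from row 2 of P and reverse-bump: 5 enters row 1 and ejects 1. So w(2) = 1. P is now [[5]].
Step i=1: Q has 1 at row 1, column 1; remove that cell from P, ejecting 5. So w(1) = 5. P is now [].

So w = 5 1 6 3 4 2.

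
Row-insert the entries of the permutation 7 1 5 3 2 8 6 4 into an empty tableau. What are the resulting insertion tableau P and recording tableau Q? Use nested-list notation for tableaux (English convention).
P = [[1, 2, 4], [3, 6], [5, 8], [7]], Q = [[1, 3, 6], [2, 7], [4, 8], [5]]

Insert each entry of the permutation into P by Schensted row insertion, recording in Q the position of each new cell.

Insert 7: appended to row 1. P = [[7]].
Insert 1: 1 bumps 7 from row 1; 7 starts row 2. P = [[1], [7]].
Insert 5: appended to row 1. P = [[1, 5], [7]].
Insert 3: 3 bumps 5 from row 1; 5 bumps 7 from row 2; 7 starts row 3. P = [[1, 3], [5], [7]].
Insert 2: 2 bumps 3 from row 1; 3 bumps 5 from row 2; 5 bumps 7 from row 3; 7 starts row 4. P = [[1, 2], [3], [5], [7]].
Insert 8: appended to row 1. P = [[1, 2, 8], [3], [5], [7]].
Insert 6: 6 bumps 8 from row 1; 8 appends to row 2. P = [[1, 2, 6], [3, 8], [5], [7]].
Insert 4: 4 bumps 6 from row 1; 6 bumps 8 from row 2; 8 appends to row 3. P = [[1, 2, 4], [3, 6], [5, 8], [7]].

So P = [[1, 2, 4], [3, 6], [5, 8], [7]], Q = [[1, 3, 6], [2, 7], [4, 8], [5]].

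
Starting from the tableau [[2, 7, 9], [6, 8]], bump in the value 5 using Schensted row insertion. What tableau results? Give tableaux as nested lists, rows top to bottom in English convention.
[[2, 5, 9], [6, 7], [8]]

In row 1, 5 replaces 7 (the leftmost entry greater than 5); 7 is bumped to row 2. In row 2, 7 replaces 8 (the leftmost entry greater than 7); 8 is bumped to row 3. 8 starts a new row 3. The new tableau is [[2, 5, 9], [6, 7], [8]].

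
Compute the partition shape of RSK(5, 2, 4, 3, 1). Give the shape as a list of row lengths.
Row-insert each entry into an empty tableau.

After inserting 5: P = [[5]].
After inserting 2: P = [[2], [5]].
After inserting 4: P = [[2, 4], [5]].
After inserting 3: P = [[2, 3], [4], [5]].
After inserting 1: P = [[1, 3], [2], [4], [5]].

The final insertion tableau P = [[1, 3], [2], [4], [5]] has shape [2, 1, 1, 1].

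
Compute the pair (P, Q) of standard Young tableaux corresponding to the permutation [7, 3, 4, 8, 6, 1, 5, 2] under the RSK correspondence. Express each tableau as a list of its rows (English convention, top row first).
Insert each entry of the permutation into P by Schensted row insertion, recording in Q the position of each new cell.

Insert 7: appended to row 1. P = [[7]].
Insert 3: 3 bumps 7 from row 1; 7 starts row 2. P = [[3], [7]].
Insert 4: appended to row 1. P = [[3, 4], [7]].
Insert 8: appended to row 1. P = [[3, 4, 8], [7]].
Insert 6: 6 bumps 8 from row 1; 8 appends to row 2. P = [[3, 4, 6], [7, 8]].
Insert 1: 1 bumps 3 from row 1; 3 bumps 7 from row 2; 7 starts row 3. P = [[1, 4, 6], [3, 8], [7]].
Insert 5: 5 bumps 6 from row 1; 6 bumps 8 from row 2; 8 appends to row 3. P = [[1, 4, 5], [3, 6], [7, 8]].
Insert 2: 2 bumps 4 from row 1; 4 bumps 6 from row 2; 6 bumps 7 from row 3; 7 starts row 4. P = [[1, 2, 5], [3, 4], [6, 8], [7]].

So P = [[1, 2, 5], [3, 4], [6, 8], [7]], Q = [[1, 3, 4], [2, 5], [6, 7], [8]].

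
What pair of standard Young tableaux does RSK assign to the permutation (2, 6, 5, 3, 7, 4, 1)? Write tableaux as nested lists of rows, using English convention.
P = [[1, 3, 4], [2, 7], [5], [6]], Q = [[1, 2, 5], [3, 6], [4], [7]]

Insert each entry of the permutation into P by Schensted row insertion, recording in Q the position of each new cell.

Insert 2: appended to row 1. P = [[2]].
Insert 6: appended to row 1. P = [[2, 6]].
Insert 5: 5 bumps 6 from row 1; 6 starts row 2. P = [[2, 5], [6]].
Insert 3: 3 bumps 5 from row 1; 5 bumps 6 from row 2; 6 starts row 3. P = [[2, 3], [5], [6]].
Insert 7: appended to row 1. P = [[2, 3, 7], [5], [6]].
Insert 4: 4 bumps 7 from row 1; 7 appends to row 2. P = [[2, 3, 4], [5, 7], [6]].
Insert 1: 1 bumps 2 from row 1; 2 bumps 5 from row 2; 5 bumps 6 from row 3; 6 starts row 4. P = [[1, 3, 4], [2, 7], [5], [6]].

So P = [[1, 3, 4], [2, 7], [5], [6]], Q = [[1, 2, 5], [3, 6], [4], [7]].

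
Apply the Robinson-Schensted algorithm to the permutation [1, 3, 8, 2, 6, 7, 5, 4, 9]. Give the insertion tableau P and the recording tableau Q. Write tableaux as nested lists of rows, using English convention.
Insert each entry of the permutation into P by Schensted row insertion, recording in Q the position of each new cell.

Insert 1: appended to row 1. P = [[1]], Q = [[1]].
Insert 3: appended to row 1. P = [[1, 3]], Q = [[1, 2]].
Insert 8: appended to row 1. P = [[1, 3, 8]], Q = [[1, 2, 3]].
Insert 2: 2 bumps 3 from row 1; 3 starts row 2. P = [[1, 2, 8], [3]], Q = [[1, 2, 3], [4]].
Insert 6: 6 bumps 8 from row 1; 8 appends to row 2. P = [[1, 2, 6], [3, 8]], Q = [[1, 2, 3], [4, 5]].
Insert 7: appended to row 1. P = [[1, 2, 6, 7], [3, 8]], Q = [[1, 2, 3, 6], [4, 5]].
Insert 5: 5 bumps 6 from row 1; 6 bumps 8 from row 2; 8 starts row 3. P = [[1, 2, 5, 7], [3, 6], [8]], Q = [[1, 2, 3, 6], [4, 5], [7]].
Insert 4: 4 bumps 5 from row 1; 5 bumps 6 from row 2; 6 bumps 8 from row 3; 8 starts row 4. P = [[1, 2, 4, 7], [3, 5], [6], [8]], Q = [[1, 2, 3, 6], [4, 5], [7], [8]].
Insert 9: appended to row 1. P = [[1, 2, 4, 7, 9], [3, 5], [6], [8]], Q = [[1, 2, 3, 6, 9], [4, 5], [7], [8]].

So P = [[1, 2, 4, 7, 9], [3, 5], [6], [8]], Q = [[1, 2, 3, 6, 9], [4, 5], [7], [8]].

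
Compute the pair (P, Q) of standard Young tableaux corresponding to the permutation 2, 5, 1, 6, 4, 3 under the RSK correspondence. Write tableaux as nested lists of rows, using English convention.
Insert each entry of the permutation into P by Schensted row insertion, recording in Q the position of each new cell.

Insert 2: appended to row 1. P = [[2]].
Insert 5: appended to row 1. P = [[2, 5]].
Insert 1: 1 bumps 2 from row 1; 2 starts row 2. P = [[1, 5], [2]].
Insert 6: appended to row 1. P = [[1, 5, 6], [2]].
Insert 4: 4 bumps 5 from row 1; 5 appends to row 2. P = [[1, 4, 6], [2, 5]].
Insert 3: 3 bumps 4 from row 1; 4 bumps 5 from row 2; 5 starts row 3. P = [[1, 3, 6], [2, 4], [5]].

So P = [[1, 3, 6], [2, 4], [5]], Q = [[1, 2, 4], [3, 5], [6]].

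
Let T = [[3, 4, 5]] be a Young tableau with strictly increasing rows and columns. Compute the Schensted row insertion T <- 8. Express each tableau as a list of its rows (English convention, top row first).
[[3, 4, 5, 8]]

8 is larger than every entry of row 1, so it is appended to row 1. The new tableau is [[3, 4, 5, 8]].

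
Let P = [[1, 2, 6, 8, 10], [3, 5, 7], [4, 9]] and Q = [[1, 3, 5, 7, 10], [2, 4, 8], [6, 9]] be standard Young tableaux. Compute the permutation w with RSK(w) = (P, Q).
Reverse the RSK construction: for i from n down to 1, find the cell of Q containing i, remove the entry at that cell from P, and reverse-bump it up through P; the value ejected from row 1 is w(i).

Step i=10: Q has 10 at row 1, column 5; remove that cell from P, ejecting 10. So w(10) = 10. P is now [[1, 2, 6, 8], [3, 5, 7], [4, 9]].
Step i=9: Q has 9 at row 3, column 2; remove 9 from row 3 of P and reverse-bump: 9 enters row 2 and ejects 7; 7 enters row 1 and ejects 6. So w(9) = 6. P is now [[1, 2, 7, 8], [3, 5, 9], [4]].
Step i=8: Q has 8 at row 2, column 3; remove 9 from row 2 of P and reverse-bump: 9 enters row 1 and ejects 8. So w(8) = 8. P is now [[1, 2, 7, 9], [3, 5], [4]].
Step i=7: Q has 7 at row 1, column 4; remove that cell from P, ejecting 9. So w(7) = 9. P is now [[1, 2, 7], [3, 5], [4]].
Step i=6: Q has 6 at row 3, column 1; remove 4 from row 3 of P and reverse-bump: 4 enters row 2 and ejects 3; 3 enters row 1 and ejects 2. So w(6) = 2. P is now [[1, 3, 7], [4, 5]].
Step i=5: Q has 5 at row 1, column 3; remove that cell from P, ejecting 7. So w(5) = 7. P is now [[1, 3], [4, 5]].
Step i=4: Q has 4 at row 2, column 2; remove 5 from row 2 of P and reverse-bump: 5 enters row 1 and ejects 3. So w(4) = 3. P is now [[1, 5], [4]].
Step i=3: Q has 3 at row 1, column 2; remove that cell from P, ejecting 5. So w(3) = 5. P is now [[1], [4]].
Step i=2: Q has 2 at row 2, column 1; remove 4 from row 2 of P and reverse-bump: 4 enters row 1 and ejects 1. So w(2) = 1. P is now [[4]].
Step i=1: Q has 1 at row 1, column 1; remove that cell from P, ejecting 4. So w(1) = 4. P is now [].

So w = 4 1 5 3 7 2 9 8 6 10.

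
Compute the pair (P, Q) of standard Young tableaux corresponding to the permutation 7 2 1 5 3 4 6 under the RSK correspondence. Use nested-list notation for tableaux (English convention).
Insert each entry of the permutation into P by Schensted row insertion, recording in Q the position of each new cell.

Insert 7: appended to row 1. P = [[7]].
Insert 2: 2 bumps 7 from row 1; 7 starts row 2. P = [[2], [7]].
Insert 1: 1 bumps 2 from row 1; 2 bumps 7 from row 2; 7 starts row 3. P = [[1], [2], [7]].
Insert 5: appended to row 1. P = [[1, 5], [2], [7]].
Insert 3: 3 bumps 5 from row 1; 5 appends to row 2. P = [[1, 3], [2, 5], [7]].
Insert 4: appended to row 1. P = [[1, 3, 4], [2, 5], [7]].
Insert 6: appended to row 1. P = [[1, 3, 4, 6], [2, 5], [7]].

So P = [[1, 3, 4, 6], [2, 5], [7]], Q = [[1, 4, 6, 7], [2, 5], [3]].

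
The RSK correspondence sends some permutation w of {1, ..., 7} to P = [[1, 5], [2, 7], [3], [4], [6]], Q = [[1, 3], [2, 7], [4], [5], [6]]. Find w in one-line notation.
Reverse the RSK construction: for i from n down to 1, find the cell of Q containing i, remove the entry at that cell from P, and reverse-bump it up through P; the value ejected from row 1 is w(i).

Step i=7: Q has 7 at row 2, column 2; remove 7 from row 2 of P and reverse-bump: 7 enters row 1 and ejects 5. So w(7) = 5. P is now [[1, 7], [2], [3], [4], [6]].
Step i=6: Q has 6 at row 5, column 1; remove 6 from row 5 of P and reverse-bump: 6 enters row 4 and ejects 4; 4 enters row 3 and ejects 3; 3 enters row 2 and ejects 2; 2 enters row 1 and ejects 1. So w(6) = 1. P is now [[2, 7], [3], [4], [6]].
Step i=5: Q has 5 at row 4, column 1; remove 6 from row 4 of P and reverse-bump: 6 enters row 3 and ejects 4; 4 enters row 2 and ejects 3; 3 enters row 1 and ejects 2. So w(5) = 2. P is now [[3, 7], [4], [6]].
Step i=4: Q has 4 at row 3, column 1; remove 6 from row 3 of P and reverse-bump: 6 enters row 2 and ejects 4; 4 enters row 1 and ejects 3. So w(4) = 3. P is now [[4, 7], [6]].
Step i=3: Q has 3 at row 1, column 2; remove that cell from P, ejecting 7. So w(3) = 7. P is now [[4], [6]].
Step i=2: Q has 2 at row 2, column 1; remove 6 from row 2 of P and reverse-bump: 6 enters row 1 and ejects 4. So w(2) = 4. P is now [[6]].
Step i=1: Q has 1 at row 1, column 1; remove that cell from P, ejecting 6. So w(1) = 6. P is now [].

So w = 6 4 7 3 2 1 5.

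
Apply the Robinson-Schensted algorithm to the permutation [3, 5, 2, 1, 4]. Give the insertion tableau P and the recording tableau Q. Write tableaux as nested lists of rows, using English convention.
Insert each entry of the permutation into P by Schensted row insertion, recording in Q the position of each new cell.

Insert 3: appended to row 1. P = [[3]], Q = [[1]].
Insert 5: appended to row 1. P = [[3, 5]], Q = [[1, 2]].
Insert 2: 2 bumps 3 from row 1; 3 starts row 2. P = [[2, 5], [3]], Q = [[1, 2], [3]].
Insert 1: 1 bumps 2 from row 1; 2 bumps 3 from row 2; 3 starts row 3. P = [[1, 5], [2], [3]], Q = [[1, 2], [3], [4]].
Insert 4: 4 bumps 5 from row 1; 5 appends to row 2. P = [[1, 4], [2, 5], [3]], Q = [[1, 2], [3, 5], [4]].

So P = [[1, 4], [2, 5], [3]], Q = [[1, 2], [3, 5], [4]].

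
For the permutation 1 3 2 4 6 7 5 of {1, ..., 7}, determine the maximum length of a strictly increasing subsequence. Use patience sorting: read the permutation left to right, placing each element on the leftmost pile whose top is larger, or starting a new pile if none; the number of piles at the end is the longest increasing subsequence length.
1: new pile. tops = [1]
3: new pile. tops = [1, 3]
2: onto pile 2 (replacing 3). tops = [1, 2]
4: new pile. tops = [1, 2, 4]
6: new pile. tops = [1, 2, 4, 6]
7: new pile. tops = [1, 2, 4, 6, 7]
5: onto pile 4 (replacing 6). tops = [1, 2, 4, 5, 7]

5 piles, so the longest increasing subsequence has length 5.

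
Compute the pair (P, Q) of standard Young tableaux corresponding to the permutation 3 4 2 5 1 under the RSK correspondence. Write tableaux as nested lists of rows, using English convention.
Insert each entry of the permutation into P by Schensted row insertion, recording in Q the position of each new cell.

After inserting 3: P = [[3]].
After inserting 4: P = [[3, 4]].
After inserting 2: P = [[2, 4], [3]].
After inserting 5: P = [[2, 4, 5], [3]].
After inserting 1: P = [[1, 4, 5], [2], [3]].

So P = [[1, 4, 5], [2], [3]], Q = [[1, 2, 4], [3], [5]].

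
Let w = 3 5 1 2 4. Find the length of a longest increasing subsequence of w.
3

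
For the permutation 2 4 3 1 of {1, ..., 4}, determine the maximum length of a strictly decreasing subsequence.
3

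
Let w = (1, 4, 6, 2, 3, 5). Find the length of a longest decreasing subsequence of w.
2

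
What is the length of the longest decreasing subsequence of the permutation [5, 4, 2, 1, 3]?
4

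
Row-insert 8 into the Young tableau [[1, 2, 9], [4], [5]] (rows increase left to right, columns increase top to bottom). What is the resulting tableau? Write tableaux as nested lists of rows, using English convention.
[[1, 2, 8], [4, 9], [5]]

In row 1, 8 replaces 9 (the leftmost entry greater than 8); 9 is bumped to row 2. 9 is appended to row 2. The new tableau is [[1, 2, 8], [4, 9], [5]].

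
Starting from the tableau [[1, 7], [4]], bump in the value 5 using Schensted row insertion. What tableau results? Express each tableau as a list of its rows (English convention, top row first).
In row 1, 5 replaces 7 (the leftmost entry greater than 5); 7 is bumped to row 2. 7 is appended to row 2. The new tableau is [[1, 5], [4, 7]].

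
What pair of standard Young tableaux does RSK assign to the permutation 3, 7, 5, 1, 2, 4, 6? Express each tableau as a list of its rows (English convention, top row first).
P = [[1, 2, 4, 6], [3, 5], [7]], Q = [[1, 2, 6, 7], [3, 5], [4]]

Insert each entry of the permutation into P by Schensted row insertion, recording in Q the position of each new cell.

Insert 3: appended to row 1. P = [[3]].
Insert 7: appended to row 1. P = [[3, 7]].
Insert 5: 5 bumps 7 from row 1; 7 starts row 2. P = [[3, 5], [7]].
Insert 1: 1 bumps 3 from row 1; 3 bumps 7 from row 2; 7 starts row 3. P = [[1, 5], [3], [7]].
Insert 2: 2 bumps 5 from row 1; 5 appends to row 2. P = [[1, 2], [3, 5], [7]].
Insert 4: appended to row 1. P = [[1, 2, 4], [3, 5], [7]].
Insert 6: appended to row 1. P = [[1, 2, 4, 6], [3, 5], [7]].

So P = [[1, 2, 4, 6], [3, 5], [7]], Q = [[1, 2, 6, 7], [3, 5], [4]].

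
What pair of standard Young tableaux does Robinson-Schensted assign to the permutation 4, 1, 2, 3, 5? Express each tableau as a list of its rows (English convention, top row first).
Insert each entry of the permutation into P by Schensted row insertion, recording in Q the position of each new cell.

Insert 4: appended to row 1. P = [[4]].
Insert 1: 1 bumps 4 from row 1; 4 starts row 2. P = [[1], [4]].
Insert 2: appended to row 1. P = [[1, 2], [4]].
Insert 3: appended to row 1. P = [[1, 2, 3], [4]].
Insert 5: appended to row 1. P = [[1, 2, 3, 5], [4]].

So P = [[1, 2, 3, 5], [4]], Q = [[1, 3, 4, 5], [2]].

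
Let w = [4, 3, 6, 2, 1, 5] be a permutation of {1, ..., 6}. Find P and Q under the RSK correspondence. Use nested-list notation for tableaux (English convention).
P = [[1, 5], [2, 6], [3], [4]], Q = [[1, 3], [2, 6], [4], [5]]

Insert each entry of the permutation into P by Schensted row insertion, recording in Q the position of each new cell.

Insert 4: appended to row 1. P = [[4]], Q = [[1]].
Insert 3: 3 bumps 4 from row 1; 4 starts row 2. P = [[3], [4]], Q = [[1], [2]].
Insert 6: appended to row 1. P = [[3, 6], [4]], Q = [[1, 3], [2]].
Insert 2: 2 bumps 3 from row 1; 3 bumps 4 from row 2; 4 starts row 3. P = [[2, 6], [3], [4]], Q = [[1, 3], [2], [4]].
Insert 1: 1 bumps 2 from row 1; 2 bumps 3 from row 2; 3 bumps 4 from row 3; 4 starts row 4. P = [[1, 6], [2], [3], [4]], Q = [[1, 3], [2], [4], [5]].
Insert 5: 5 bumps 6 from row 1; 6 appends to row 2. P = [[1, 5], [2, 6], [3], [4]], Q = [[1, 3], [2, 6], [4], [5]].

So P = [[1, 5], [2, 6], [3], [4]], Q = [[1, 3], [2, 6], [4], [5]].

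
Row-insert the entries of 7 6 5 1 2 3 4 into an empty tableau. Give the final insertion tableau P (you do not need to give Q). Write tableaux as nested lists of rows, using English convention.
P = [[1, 2, 3, 4], [5], [6], [7]]

Insert 7: appended to row 1. P = [[7]].
Insert 6: 6 bumps 7 from row 1; 7 starts row 2. P = [[6], [7]].
Insert 5: 5 bumps 6 from row 1; 6 bumps 7 from row 2; 7 starts row 3. P = [[5], [6], [7]].
Insert 1: 1 bumps 5 from row 1; 5 bumps 6 from row 2; 6 bumps 7 from row 3; 7 starts row 4. P = [[1], [5], [6], [7]].
Insert 2: appended to row 1. P = [[1, 2], [5], [6], [7]].
Insert 3: appended to row 1. P = [[1, 2, 3], [5], [6], [7]].
Insert 4: appended to row 1. P = [[1, 2, 3, 4], [5], [6], [7]].

So P = [[1, 2, 3, 4], [5], [6], [7]].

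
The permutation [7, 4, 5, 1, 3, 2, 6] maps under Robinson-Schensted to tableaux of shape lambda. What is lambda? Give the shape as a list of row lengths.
Row-insert each entry into an empty tableau.

After inserting 7: P = [[7]].
After inserting 4: P = [[4], [7]].
After inserting 5: P = [[4, 5], [7]].
After inserting 1: P = [[1, 5], [4], [7]].
After inserting 3: P = [[1, 3], [4, 5], [7]].
After inserting 2: P = [[1, 2], [3, 5], [4], [7]].
After inserting 6: P = [[1, 2, 6], [3, 5], [4], [7]].

The final insertion tableau P = [[1, 2, 6], [3, 5], [4], [7]] has shape [3, 2, 1, 1].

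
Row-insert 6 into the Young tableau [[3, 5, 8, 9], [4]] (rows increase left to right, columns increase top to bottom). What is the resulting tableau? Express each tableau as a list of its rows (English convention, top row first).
[[3, 5, 6, 9], [4, 8]]

In row 1, 6 replaces 8 (the leftmost entry greater than 6); 8 is bumped to row 2. 8 is appended to row 2. The new tableau is [[3, 5, 6, 9], [4, 8]].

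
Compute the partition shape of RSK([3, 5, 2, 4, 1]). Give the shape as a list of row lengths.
[2, 2, 1]

Row-insert each entry into an empty tableau.

After inserting 3: P = [[3]].
After inserting 5: P = [[3, 5]].
After inserting 2: P = [[2, 5], [3]].
After inserting 4: P = [[2, 4], [3, 5]].
After inserting 1: P = [[1, 4], [2, 5], [3]].

The final insertion tableau P = [[1, 4], [2, 5], [3]] has shape [2, 2, 1].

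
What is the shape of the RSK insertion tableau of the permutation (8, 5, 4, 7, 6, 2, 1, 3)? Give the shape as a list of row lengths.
[2, 2, 2, 1, 1]

Row-insert each entry into an empty tableau.

After inserting 8: P = [[8]].
After inserting 5: P = [[5], [8]].
After inserting 4: P = [[4], [5], [8]].
After inserting 7: P = [[4, 7], [5], [8]].
After inserting 6: P = [[4, 6], [5, 7], [8]].
After inserting 2: P = [[2, 6], [4, 7], [5], [8]].
After inserting 1: P = [[1, 6], [2, 7], [4], [5], [8]].
After inserting 3: P = [[1, 3], [2, 6], [4, 7], [5], [8]].

The final insertion tableau P = [[1, 3], [2, 6], [4, 7], [5], [8]] has shape [2, 2, 2, 1, 1].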